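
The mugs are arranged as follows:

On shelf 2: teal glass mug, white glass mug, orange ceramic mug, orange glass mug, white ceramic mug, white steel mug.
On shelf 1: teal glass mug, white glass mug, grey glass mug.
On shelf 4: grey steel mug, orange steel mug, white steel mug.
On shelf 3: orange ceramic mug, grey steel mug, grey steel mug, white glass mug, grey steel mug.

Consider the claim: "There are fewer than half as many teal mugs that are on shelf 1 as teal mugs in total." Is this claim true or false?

False

There is 1 teal mug on shelf 1.
There are 2 teal mugs.
The claim requires 2 × 1 = 2 < 2, which does not hold.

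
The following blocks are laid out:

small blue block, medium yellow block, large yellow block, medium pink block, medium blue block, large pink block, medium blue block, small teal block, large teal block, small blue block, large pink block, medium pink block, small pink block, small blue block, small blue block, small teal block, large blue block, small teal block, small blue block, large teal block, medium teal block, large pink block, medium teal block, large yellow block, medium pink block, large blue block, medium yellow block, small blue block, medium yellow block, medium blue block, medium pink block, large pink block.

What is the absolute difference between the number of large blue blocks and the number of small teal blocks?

large blue blocks: 2. small teal blocks: 3.
|2 − 3| = 3 − 2 = 1.

1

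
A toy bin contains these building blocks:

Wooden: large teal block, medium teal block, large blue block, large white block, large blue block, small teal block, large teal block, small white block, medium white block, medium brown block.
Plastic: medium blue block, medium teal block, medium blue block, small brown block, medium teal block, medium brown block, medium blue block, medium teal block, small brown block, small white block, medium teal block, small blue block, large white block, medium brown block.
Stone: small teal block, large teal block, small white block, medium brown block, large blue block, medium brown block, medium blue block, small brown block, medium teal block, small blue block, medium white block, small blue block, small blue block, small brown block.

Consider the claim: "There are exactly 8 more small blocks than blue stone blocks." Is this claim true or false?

True

small blocks: 13.
blue stone blocks: 5.
The claim requires 13 − 5 (= 8) to equal 8, which holds.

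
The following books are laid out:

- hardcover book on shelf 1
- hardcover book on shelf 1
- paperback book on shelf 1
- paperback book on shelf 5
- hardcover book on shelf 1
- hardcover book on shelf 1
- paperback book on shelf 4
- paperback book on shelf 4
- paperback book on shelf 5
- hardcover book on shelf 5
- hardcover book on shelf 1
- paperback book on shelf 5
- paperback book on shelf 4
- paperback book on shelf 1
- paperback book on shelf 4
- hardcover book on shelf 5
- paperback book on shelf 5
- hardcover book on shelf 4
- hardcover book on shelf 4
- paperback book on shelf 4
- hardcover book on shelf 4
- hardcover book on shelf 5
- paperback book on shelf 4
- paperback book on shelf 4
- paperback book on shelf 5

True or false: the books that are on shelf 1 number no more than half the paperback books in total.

True

books on shelf 1: 7.
paperback books: 14.
The claim requires 2 × 7 = 14 ≤ 14, which holds.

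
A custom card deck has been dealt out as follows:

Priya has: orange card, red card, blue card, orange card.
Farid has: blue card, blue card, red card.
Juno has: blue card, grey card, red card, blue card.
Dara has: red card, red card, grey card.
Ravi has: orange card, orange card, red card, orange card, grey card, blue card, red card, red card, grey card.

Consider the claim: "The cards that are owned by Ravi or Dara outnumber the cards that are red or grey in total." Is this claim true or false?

Count of cards owned by Ravi or Dara: 12.
There are 12 cards that are red or grey.
The claim requires 12 > 12, which does not hold.

False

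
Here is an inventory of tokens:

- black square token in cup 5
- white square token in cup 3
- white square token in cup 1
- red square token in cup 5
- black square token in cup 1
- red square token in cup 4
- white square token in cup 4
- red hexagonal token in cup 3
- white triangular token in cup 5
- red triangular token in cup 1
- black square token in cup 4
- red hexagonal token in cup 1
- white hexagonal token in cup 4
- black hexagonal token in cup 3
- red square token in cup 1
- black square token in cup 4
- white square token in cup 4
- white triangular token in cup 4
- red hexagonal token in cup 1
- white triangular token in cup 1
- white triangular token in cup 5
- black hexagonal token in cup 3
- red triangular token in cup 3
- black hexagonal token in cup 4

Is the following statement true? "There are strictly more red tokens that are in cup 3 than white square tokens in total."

False

|red tokens in cup 3| = 2.
|white square tokens| = 4.
The claim requires 2 > 4, which does not hold.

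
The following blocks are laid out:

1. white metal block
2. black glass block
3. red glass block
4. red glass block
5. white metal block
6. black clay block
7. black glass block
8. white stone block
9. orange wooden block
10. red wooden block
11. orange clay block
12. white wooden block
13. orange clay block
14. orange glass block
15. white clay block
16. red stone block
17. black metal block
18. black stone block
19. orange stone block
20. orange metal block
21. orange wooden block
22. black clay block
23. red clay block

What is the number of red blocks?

5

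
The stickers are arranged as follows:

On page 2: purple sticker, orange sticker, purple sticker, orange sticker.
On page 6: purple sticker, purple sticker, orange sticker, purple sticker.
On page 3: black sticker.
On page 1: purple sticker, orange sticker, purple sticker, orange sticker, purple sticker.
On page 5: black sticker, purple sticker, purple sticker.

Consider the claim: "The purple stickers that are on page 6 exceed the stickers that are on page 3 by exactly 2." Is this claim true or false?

|purple stickers on page 6| = 3.
|stickers on page 3| = 1.
The claim requires 3 − 1 (= 2) to equal 2, which holds.

True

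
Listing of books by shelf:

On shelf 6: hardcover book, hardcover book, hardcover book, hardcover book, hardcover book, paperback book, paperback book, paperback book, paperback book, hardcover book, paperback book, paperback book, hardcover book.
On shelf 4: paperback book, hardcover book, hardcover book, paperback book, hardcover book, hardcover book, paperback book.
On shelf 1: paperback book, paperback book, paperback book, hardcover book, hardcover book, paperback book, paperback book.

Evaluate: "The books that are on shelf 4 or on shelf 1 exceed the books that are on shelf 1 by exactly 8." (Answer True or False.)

There are 14 books on shelf 4 or on shelf 1.
There are 7 books on shelf 1.
The claim requires 14 − 7 (= 7) to equal 8, which does not hold.

False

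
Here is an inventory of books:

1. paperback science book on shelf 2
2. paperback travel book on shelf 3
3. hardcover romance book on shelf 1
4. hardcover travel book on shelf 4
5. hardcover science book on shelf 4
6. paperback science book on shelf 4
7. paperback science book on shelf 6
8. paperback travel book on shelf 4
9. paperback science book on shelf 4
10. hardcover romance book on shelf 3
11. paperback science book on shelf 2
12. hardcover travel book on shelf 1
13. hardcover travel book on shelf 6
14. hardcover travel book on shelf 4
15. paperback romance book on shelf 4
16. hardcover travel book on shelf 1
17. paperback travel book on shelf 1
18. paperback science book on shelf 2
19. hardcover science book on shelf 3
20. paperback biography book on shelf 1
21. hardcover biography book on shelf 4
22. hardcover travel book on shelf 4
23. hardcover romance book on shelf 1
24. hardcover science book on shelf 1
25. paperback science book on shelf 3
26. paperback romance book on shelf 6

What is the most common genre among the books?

Counts by genre: science 10, travel 9, romance 5, biography 2.
The maximum is 10, held uniquely by science.

science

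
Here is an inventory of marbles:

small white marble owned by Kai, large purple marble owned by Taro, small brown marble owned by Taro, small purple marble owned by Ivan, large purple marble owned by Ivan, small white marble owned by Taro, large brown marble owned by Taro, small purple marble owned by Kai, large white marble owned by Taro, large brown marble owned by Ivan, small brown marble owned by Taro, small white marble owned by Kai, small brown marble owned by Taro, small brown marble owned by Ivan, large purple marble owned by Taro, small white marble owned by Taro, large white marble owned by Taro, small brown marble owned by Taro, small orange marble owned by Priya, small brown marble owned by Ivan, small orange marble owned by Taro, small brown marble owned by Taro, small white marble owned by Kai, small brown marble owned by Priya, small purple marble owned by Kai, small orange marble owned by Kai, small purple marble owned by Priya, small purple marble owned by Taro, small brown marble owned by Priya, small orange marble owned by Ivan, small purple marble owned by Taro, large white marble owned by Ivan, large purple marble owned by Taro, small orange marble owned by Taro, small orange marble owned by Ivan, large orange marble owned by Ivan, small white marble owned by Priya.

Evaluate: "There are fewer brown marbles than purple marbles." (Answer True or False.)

brown marbles: 11.
purple marbles: 10.
The claim requires 11 < 10, which does not hold.

False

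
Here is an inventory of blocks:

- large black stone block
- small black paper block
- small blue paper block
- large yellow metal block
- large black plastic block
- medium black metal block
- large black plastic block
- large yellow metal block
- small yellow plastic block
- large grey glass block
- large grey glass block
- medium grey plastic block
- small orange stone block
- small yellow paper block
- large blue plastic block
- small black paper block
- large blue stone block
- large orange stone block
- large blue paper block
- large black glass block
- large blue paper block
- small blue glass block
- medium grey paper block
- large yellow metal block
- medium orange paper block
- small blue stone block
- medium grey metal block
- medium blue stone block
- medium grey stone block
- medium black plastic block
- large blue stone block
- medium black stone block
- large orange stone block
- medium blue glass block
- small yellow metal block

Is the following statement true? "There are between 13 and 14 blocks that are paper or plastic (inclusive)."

True

|blocks that are paper or plastic| = 14.
The claim requires 13 ≤ 14 ≤ 14, which holds.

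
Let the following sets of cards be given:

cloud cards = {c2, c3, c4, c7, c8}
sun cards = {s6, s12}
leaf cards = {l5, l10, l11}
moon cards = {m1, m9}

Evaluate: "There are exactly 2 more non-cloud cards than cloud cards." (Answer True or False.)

True

|non-cloud cards| = 7.
|cloud cards| = 5.
The claim requires 7 − 5 (= 2) to equal 2, which holds.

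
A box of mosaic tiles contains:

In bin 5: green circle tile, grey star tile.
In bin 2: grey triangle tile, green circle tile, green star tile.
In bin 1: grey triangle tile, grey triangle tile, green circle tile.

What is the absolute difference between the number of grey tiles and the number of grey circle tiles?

grey tiles: 4. grey circle tiles: 0.
|4 − 0| = 4 − 0 = 4.

4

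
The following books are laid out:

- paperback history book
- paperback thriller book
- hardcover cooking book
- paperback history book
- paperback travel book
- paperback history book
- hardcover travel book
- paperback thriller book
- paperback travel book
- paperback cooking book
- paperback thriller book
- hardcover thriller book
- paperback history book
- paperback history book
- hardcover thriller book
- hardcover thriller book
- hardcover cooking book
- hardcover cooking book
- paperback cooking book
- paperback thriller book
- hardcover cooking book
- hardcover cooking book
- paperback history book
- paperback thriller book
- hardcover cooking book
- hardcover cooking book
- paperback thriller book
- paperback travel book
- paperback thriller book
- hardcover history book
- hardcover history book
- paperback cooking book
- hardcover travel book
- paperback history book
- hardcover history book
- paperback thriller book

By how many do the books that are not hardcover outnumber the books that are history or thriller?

books that are not hardcover: 21.
books that are history or thriller: 21.
21 − 21 = 0.

0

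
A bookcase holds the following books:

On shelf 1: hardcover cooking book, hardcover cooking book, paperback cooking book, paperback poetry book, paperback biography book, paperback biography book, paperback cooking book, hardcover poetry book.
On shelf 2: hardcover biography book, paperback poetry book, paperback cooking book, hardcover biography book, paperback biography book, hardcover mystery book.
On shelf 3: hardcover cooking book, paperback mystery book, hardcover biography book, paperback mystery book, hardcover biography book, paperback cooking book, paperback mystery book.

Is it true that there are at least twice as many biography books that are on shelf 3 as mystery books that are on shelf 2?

biography books on shelf 3: 2.
mystery books on shelf 2: 1.
The claim requires 2 ≥ 2 × 1 = 2, which holds.

True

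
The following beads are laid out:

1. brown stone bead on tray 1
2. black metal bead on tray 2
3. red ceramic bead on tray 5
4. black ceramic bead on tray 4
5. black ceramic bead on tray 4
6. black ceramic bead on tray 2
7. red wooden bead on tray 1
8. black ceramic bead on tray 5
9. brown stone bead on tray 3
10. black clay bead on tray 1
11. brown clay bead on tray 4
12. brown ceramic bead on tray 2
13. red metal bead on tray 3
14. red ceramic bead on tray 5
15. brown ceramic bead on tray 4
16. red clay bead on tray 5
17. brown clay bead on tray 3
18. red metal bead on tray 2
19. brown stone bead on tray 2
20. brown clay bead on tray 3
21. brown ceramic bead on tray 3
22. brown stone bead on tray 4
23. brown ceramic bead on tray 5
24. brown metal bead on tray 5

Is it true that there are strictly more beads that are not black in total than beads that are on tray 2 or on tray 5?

beads that are not black: 18.
beads on tray 2 or on tray 5: 11.
The claim requires 18 > 11, which holds.

True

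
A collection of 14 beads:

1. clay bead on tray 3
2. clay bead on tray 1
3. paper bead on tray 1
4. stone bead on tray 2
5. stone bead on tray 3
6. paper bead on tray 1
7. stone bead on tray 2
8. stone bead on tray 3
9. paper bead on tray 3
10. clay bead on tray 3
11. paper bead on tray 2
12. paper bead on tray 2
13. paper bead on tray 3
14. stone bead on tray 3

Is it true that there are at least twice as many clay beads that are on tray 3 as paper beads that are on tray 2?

|clay beads on tray 3| = 2.
|paper beads on tray 2| = 2.
The claim requires 2 ≥ 2 × 2 = 4, which does not hold.

False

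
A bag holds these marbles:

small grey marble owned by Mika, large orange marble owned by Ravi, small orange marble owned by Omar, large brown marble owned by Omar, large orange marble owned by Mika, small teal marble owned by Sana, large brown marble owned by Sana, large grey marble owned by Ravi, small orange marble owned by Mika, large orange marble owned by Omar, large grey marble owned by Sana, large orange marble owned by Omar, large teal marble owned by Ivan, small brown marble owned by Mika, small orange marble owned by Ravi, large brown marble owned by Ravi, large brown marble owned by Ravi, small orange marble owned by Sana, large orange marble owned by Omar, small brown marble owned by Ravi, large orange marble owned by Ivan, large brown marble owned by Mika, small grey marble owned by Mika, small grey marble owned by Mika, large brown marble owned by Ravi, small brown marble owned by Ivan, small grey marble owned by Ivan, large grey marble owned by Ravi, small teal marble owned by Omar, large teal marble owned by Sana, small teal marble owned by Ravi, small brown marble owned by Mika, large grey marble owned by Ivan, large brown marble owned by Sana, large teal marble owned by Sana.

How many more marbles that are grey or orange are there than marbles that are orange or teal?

marbles that are grey or orange: 18.
marbles that are orange or teal: 16.
18 − 16 = 2.

2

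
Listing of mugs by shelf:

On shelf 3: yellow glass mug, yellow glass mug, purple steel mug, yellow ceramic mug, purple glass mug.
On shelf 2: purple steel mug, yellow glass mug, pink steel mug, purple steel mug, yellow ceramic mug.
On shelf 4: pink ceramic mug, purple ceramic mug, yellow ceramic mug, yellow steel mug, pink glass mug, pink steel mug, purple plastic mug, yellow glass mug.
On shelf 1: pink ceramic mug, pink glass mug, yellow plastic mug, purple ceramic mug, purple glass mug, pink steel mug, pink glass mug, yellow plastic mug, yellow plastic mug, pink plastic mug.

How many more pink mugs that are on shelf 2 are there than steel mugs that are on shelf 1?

0

pink mugs on shelf 2: 1.
steel mugs on shelf 1: 1.
1 − 1 = 0.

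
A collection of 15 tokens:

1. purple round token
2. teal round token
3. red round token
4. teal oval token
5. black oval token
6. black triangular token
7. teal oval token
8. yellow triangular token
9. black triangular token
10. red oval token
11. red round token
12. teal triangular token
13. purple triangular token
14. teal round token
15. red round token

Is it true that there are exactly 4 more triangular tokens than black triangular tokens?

False

There are 5 triangular tokens.
There are 2 black triangular tokens.
The claim requires 5 − 2 (= 3) to equal 4, which does not hold.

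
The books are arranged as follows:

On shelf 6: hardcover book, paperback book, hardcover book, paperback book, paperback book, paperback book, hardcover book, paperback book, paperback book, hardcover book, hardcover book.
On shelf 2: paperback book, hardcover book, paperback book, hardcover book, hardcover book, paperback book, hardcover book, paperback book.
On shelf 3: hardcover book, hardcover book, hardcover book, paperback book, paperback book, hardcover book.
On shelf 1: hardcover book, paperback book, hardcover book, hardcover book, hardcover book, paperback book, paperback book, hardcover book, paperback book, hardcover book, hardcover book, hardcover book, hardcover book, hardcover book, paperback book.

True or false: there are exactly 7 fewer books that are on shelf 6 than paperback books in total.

There are 11 books on shelf 6.
There are 17 paperback books.
The claim requires 17 − 11 (= 6) to equal 7, which does not hold.

False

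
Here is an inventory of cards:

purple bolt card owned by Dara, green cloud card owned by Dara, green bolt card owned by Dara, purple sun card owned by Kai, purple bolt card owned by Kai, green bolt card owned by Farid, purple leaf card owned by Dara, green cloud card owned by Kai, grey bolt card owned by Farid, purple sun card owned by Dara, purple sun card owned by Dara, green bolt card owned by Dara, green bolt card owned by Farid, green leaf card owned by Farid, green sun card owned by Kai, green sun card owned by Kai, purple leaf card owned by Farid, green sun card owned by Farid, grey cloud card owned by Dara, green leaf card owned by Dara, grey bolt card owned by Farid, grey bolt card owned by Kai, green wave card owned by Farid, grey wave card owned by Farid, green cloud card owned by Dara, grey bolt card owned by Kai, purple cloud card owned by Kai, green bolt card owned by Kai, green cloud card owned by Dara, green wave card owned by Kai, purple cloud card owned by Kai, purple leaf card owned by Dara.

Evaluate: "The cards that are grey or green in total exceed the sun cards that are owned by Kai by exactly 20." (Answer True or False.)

False

|cards that are grey or green| = 22.
|sun cards owned by Kai| = 3.
The claim requires 22 − 3 (= 19) to equal 20, which does not hold.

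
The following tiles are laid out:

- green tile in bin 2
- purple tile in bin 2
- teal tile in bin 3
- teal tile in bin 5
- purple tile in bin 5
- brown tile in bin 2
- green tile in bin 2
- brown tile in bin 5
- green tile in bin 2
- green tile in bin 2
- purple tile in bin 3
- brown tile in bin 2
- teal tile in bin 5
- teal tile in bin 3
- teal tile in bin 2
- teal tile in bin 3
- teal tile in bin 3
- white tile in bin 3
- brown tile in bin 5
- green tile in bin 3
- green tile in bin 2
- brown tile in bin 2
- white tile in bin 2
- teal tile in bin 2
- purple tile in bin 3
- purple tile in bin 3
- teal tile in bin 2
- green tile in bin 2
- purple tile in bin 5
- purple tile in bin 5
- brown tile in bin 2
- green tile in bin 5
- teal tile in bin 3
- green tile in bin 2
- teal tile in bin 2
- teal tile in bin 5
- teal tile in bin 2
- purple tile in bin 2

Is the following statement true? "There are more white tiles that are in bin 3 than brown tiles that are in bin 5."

|white tiles in bin 3| = 1.
|brown tiles in bin 5| = 2.
The claim requires 1 > 2, which does not hold.

False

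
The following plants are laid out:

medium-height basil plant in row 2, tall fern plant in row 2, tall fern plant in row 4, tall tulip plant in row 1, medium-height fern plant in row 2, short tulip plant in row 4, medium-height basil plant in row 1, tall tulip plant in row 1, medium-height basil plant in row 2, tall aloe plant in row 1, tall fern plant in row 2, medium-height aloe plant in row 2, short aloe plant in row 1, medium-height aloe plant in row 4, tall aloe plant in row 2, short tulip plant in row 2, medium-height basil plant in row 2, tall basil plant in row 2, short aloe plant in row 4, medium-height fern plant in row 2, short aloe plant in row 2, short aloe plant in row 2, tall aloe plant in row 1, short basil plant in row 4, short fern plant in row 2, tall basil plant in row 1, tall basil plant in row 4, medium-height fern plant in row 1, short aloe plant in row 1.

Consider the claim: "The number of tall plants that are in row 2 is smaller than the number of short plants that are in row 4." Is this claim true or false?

False

tall plants in row 2: 4.
short plants in row 4: 3.
The claim requires 4 < 3, which does not hold.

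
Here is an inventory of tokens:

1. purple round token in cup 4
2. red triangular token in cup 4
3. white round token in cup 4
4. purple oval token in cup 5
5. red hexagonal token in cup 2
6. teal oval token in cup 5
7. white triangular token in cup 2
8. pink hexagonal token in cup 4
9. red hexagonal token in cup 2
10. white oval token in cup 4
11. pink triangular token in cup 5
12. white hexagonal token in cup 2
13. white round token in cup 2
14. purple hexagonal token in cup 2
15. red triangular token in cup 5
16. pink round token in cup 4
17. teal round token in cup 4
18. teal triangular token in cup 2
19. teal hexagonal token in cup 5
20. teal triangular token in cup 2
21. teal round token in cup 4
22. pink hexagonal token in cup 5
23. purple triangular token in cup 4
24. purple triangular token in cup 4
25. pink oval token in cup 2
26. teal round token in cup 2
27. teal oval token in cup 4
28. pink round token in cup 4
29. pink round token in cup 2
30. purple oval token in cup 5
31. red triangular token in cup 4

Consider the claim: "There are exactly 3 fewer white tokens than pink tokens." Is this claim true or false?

There are 5 white tokens.
There are 7 pink tokens.
The claim requires 7 − 5 (= 2) to equal 3, which does not hold.

False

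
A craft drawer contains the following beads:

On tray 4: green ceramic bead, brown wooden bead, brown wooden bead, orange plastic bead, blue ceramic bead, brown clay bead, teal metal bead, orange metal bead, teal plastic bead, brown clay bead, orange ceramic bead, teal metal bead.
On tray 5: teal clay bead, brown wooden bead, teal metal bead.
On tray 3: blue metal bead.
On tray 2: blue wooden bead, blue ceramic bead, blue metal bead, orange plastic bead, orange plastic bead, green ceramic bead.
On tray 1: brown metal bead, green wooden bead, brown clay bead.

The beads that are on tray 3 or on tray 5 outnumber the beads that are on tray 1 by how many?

beads on tray 3 or on tray 5: 4.
beads on tray 1: 3.
4 − 3 = 1.

1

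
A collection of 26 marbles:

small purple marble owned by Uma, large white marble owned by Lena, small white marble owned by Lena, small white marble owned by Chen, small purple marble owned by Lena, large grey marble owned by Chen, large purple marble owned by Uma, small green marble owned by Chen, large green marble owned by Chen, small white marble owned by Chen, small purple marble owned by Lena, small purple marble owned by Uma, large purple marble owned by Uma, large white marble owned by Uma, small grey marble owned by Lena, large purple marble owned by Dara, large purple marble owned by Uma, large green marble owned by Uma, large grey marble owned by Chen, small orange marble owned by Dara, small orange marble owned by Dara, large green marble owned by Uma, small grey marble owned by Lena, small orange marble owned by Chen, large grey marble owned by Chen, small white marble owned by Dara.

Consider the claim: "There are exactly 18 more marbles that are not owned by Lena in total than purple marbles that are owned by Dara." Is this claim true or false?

False

Count of marbles that are not owned by Lena: 20.
Count of purple marbles owned by Dara: 1.
The claim requires 20 − 1 (= 19) to equal 18, which does not hold.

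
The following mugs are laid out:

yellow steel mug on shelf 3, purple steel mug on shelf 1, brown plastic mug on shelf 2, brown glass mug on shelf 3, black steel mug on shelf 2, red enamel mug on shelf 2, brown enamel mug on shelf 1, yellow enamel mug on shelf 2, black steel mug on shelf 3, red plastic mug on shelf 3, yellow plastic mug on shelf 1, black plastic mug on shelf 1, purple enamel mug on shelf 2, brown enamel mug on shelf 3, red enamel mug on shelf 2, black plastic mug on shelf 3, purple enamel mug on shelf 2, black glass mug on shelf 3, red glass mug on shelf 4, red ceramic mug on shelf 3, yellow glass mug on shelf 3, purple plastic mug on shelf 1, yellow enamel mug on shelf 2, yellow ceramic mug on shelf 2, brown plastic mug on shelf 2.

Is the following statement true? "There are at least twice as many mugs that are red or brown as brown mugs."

True

mugs that are red or brown: 10.
brown mugs: 5.
The claim requires 10 ≥ 2 × 5 = 10, which holds.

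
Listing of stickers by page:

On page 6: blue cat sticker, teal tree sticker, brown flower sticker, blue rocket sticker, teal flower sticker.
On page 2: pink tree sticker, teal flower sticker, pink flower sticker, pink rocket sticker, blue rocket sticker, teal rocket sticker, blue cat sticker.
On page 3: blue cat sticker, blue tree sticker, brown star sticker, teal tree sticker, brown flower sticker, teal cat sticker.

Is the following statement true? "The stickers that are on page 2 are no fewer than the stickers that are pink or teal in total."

False

|stickers on page 2| = 7.
|stickers that are pink or teal| = 9.
The claim requires 7 ≥ 9, which does not hold.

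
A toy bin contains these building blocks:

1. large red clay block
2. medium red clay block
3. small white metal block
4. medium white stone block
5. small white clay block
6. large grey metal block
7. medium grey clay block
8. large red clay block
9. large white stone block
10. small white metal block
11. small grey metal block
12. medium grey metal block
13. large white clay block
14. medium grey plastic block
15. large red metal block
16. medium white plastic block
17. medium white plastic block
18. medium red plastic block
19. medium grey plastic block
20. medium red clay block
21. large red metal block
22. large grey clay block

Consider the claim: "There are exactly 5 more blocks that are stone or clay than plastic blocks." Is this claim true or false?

True

|blocks that are stone or clay| = 10.
|plastic blocks| = 5.
The claim requires 10 − 5 (= 5) to equal 5, which holds.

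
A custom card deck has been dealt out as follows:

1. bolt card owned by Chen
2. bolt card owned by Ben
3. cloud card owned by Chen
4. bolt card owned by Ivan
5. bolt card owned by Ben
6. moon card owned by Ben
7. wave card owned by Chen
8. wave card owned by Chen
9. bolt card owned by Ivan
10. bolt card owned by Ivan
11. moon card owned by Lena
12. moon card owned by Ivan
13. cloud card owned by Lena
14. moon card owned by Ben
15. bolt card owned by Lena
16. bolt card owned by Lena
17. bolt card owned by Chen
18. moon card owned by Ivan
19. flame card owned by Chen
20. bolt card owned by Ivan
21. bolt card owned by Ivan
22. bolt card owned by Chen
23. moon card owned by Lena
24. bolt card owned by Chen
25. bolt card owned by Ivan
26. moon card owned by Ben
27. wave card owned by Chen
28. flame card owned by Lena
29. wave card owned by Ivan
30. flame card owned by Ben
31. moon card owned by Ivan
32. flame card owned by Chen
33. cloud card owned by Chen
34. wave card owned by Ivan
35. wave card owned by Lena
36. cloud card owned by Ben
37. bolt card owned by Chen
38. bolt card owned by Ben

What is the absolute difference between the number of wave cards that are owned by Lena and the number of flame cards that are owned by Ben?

0

wave cards owned by Lena: 1. flame cards owned by Ben: 1.
|1 − 1| = 1 − 1 = 0.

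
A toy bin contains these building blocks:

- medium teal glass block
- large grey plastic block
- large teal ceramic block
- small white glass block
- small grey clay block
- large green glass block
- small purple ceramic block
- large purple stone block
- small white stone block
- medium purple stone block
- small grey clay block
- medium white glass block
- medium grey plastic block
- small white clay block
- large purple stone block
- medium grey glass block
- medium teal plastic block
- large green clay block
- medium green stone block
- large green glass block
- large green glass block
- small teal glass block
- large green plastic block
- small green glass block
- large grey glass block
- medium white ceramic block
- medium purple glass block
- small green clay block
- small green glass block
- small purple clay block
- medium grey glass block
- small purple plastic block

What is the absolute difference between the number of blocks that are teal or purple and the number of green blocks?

2

blocks that are teal or purple: 11. green blocks: 9.
|11 − 9| = 11 − 9 = 2.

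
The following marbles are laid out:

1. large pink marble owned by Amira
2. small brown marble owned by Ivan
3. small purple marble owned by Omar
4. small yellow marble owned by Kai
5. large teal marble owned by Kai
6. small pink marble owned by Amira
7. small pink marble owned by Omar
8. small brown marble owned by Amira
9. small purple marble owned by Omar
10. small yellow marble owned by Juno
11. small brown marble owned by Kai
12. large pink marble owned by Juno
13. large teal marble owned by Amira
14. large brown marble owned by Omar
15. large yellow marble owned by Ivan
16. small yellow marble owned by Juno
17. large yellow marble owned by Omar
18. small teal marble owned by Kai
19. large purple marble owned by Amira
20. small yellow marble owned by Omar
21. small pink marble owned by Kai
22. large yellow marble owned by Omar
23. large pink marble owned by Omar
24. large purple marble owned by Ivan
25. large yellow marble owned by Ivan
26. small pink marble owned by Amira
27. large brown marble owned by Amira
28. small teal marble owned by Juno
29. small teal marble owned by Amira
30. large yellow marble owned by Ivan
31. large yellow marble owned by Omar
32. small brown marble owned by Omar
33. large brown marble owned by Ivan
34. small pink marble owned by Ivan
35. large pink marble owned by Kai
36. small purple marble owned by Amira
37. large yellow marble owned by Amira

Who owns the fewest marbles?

Juno

Counts by owner: Amira→10, Omar→10, Ivan→7, Kai→6, Juno→4.
The minimum is 4, held uniquely by Juno.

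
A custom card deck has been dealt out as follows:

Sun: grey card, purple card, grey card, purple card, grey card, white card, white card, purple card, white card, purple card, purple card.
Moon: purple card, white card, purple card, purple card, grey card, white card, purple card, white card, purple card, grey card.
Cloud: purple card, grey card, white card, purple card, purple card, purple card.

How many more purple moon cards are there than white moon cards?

purple moon cards: 5.
white moon cards: 3.
5 − 3 = 2.

2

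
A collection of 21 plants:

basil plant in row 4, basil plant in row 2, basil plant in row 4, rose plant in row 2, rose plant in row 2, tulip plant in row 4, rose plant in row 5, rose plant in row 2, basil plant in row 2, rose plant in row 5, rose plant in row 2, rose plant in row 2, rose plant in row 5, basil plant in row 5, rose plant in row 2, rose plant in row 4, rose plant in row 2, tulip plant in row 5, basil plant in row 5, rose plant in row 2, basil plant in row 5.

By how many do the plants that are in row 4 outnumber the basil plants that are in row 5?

plants in row 4: 4.
basil plants in row 5: 3.
4 − 3 = 1.

1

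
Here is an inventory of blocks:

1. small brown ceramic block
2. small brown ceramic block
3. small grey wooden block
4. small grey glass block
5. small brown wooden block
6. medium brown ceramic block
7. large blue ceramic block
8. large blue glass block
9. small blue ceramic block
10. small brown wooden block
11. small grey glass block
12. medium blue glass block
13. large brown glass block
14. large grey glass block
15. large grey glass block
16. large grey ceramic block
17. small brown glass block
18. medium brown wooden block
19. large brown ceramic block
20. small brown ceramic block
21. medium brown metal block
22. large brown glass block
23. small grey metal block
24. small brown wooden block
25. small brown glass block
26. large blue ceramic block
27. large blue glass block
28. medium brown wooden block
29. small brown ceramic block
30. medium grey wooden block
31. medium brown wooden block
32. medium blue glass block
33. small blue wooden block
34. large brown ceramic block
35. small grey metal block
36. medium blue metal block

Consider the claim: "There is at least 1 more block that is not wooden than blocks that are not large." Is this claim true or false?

|blocks that are not wooden| = 27.
|blocks that are not large| = 25.
The claim requires 27 − 25 = 2 ≥ 1, which holds.

True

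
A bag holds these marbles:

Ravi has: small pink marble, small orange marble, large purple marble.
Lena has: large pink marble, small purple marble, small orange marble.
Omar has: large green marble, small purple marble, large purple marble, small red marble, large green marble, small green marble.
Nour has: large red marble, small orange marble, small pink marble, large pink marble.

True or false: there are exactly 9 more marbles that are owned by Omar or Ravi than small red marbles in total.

False

|marbles owned by Omar or Ravi| = 9.
|small red marbles| = 1.
The claim requires 9 − 1 (= 8) to equal 9, which does not hold.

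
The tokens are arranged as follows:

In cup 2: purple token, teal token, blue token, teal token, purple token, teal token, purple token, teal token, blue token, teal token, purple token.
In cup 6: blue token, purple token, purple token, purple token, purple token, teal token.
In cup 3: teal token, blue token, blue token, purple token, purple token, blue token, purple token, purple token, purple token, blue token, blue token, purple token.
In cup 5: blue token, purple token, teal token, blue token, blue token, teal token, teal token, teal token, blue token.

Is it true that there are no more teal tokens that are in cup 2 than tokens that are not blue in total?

|teal tokens in cup 2| = 5.
|tokens that are not blue| = 26.
The claim requires 5 ≤ 26, which holds.

True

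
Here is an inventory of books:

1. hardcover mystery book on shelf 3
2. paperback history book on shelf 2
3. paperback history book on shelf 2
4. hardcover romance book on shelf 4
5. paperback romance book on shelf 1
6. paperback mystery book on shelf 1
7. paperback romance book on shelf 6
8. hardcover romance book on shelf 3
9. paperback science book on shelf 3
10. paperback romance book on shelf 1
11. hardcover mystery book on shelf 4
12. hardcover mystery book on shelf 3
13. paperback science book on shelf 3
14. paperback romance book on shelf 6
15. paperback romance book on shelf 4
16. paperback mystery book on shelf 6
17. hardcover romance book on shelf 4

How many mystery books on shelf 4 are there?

1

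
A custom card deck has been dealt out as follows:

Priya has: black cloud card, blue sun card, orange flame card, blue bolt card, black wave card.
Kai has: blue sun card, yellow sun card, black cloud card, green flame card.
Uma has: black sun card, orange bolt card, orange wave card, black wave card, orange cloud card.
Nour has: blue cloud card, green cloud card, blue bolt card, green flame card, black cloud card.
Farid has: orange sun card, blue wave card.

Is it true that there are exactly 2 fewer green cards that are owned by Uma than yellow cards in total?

False

Count of green cards owned by Uma: 0.
There is 1 yellow card.
The claim requires 1 − 0 (= 1) to equal 2, which does not hold.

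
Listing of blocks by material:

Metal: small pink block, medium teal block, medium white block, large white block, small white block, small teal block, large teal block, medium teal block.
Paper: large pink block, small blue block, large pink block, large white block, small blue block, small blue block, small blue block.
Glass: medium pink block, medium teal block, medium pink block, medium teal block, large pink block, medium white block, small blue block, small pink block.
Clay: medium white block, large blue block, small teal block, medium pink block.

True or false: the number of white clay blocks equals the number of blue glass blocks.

True

white clay blocks: 1.
blue glass blocks: 1.
The claim requires 1 = 1, which holds.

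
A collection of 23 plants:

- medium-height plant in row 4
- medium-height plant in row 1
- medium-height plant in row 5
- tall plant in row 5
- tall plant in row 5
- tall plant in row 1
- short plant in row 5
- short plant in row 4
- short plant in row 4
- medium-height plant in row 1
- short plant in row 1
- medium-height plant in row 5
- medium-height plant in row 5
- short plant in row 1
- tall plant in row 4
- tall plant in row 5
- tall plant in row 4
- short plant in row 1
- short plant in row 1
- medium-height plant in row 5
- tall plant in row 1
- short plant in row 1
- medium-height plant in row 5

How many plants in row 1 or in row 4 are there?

in row 1: 9; in row 4: 5; together 9 + 5 = 14.

14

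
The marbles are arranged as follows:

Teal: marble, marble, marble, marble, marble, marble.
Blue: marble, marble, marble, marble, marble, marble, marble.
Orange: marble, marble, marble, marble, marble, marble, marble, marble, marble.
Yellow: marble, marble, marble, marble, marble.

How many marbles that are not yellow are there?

22

Total marbles: 27; with the excluded value: 5; remaining 27 − 5 = 22.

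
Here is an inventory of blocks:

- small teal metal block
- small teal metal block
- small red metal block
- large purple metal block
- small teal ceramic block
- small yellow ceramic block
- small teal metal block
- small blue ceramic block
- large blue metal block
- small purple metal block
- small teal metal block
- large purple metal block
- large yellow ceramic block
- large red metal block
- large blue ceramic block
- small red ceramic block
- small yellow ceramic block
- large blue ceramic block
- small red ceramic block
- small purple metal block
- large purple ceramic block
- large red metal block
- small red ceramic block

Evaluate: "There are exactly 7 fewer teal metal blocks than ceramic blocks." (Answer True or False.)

True

teal metal blocks: 4.
ceramic blocks: 11.
The claim requires 11 − 4 (= 7) to equal 7, which holds.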